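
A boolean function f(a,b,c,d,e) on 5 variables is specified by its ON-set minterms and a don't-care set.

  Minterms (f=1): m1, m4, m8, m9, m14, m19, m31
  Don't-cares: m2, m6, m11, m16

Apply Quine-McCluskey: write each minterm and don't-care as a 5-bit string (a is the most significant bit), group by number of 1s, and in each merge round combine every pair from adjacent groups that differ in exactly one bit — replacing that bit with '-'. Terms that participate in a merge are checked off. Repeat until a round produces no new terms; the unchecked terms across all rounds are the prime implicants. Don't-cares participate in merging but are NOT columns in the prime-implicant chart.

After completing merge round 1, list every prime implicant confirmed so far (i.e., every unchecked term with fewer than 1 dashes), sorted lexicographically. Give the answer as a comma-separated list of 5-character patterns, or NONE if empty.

10000, 10011, 11111

Round 0: 00001✓ 00010✓ 00100✓ 00110✓ 01000✓ 01001✓ 01011✓ 01110✓ 10000 10011 11111
Round 1: 0-001 0-110 00-10 001-0 010-1 0100-
PIs = {0-001, 0-110, 00-10, 001-0, 010-1, 0100-, 10000, 10011, 11111}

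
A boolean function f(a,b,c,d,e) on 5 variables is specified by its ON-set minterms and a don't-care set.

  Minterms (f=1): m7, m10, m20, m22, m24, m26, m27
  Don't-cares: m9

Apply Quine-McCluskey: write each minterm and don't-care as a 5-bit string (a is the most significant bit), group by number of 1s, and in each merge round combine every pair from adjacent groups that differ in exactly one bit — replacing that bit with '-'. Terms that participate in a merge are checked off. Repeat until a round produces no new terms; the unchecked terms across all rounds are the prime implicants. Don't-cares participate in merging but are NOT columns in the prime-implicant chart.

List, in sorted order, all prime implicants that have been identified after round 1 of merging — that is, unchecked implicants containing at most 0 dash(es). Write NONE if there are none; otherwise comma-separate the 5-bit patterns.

[col 0] 00111, 01001, 01010*, 10100*, 10110*, 11000*, 11010*, 11011*
[col 1] -1010, 101-0, 110-0, 1101-
Prime implicants: -1010, 00111, 01001, 101-0, 110-0, 1101-

00111, 01001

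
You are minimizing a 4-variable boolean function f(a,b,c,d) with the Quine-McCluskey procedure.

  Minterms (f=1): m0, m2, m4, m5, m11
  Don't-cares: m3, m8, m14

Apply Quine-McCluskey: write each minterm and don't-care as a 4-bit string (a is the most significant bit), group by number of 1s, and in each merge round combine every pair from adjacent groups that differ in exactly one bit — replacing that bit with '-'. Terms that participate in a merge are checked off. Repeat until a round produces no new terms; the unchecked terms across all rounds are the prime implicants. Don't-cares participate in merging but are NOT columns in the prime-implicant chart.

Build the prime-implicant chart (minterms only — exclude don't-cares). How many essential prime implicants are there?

Round 0: 0000✓ 0010✓ 0011✓ 0100✓ 0101✓ 1000✓ 1011✓ 1110
Round 1: -000 -011 0-00 00-0 001- 010-
PIs = {-000, -011, 0-00, 00-0, 001-, 010-, 1110}
Coverage chart:
  m0: -000,0-00,00-0
  m2: 00-0,001-
  m4: 0-00,010-
  m5: 010- ←essential
  m11: -011 ←essential
Essential: -011, 010-

2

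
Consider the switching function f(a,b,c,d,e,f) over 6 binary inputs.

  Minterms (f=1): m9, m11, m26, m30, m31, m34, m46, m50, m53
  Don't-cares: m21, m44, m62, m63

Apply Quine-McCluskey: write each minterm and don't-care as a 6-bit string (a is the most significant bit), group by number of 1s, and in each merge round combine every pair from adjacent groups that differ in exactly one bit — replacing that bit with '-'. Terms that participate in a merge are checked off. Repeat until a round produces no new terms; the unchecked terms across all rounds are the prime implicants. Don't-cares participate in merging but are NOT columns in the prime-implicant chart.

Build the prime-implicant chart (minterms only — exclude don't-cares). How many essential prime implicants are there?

5

size-2^0 implicants → 001001(✓)  001011(✓)  010101(✓)  011010(✓)  011110(✓)  011111(✓)  100010(✓)  101100(✓)  101110(✓)  110010(✓)  110101(✓)  111110(✓)  111111(✓)
size-2^1 implicants → -10101  -11110(✓)  -11111(✓)  0010-1  011-10  01111-(✓)  1-0010  1-1110  1011-0  11111-(✓)
size-2^2 implicants → -1111-
Unchecked terms (primes): -10101, -1111-, 0010-1, 011-10, 1-0010, 1-1110, 1011-0
Minterm coverage:
  m9 ⊆ 0010-1 [E]
  m11 ⊆ 0010-1 [E]
  m26 ⊆ 011-10 [E]
  m30 ⊆ -1111-,011-10
  m31 ⊆ -1111- [E]
  m34 ⊆ 1-0010 [E]
  m46 ⊆ 1-1110,1011-0
  m50 ⊆ 1-0010 [E]
  m53 ⊆ -10101 [E]
E = {-10101, -1111-, 0010-1, 011-10, 1-0010}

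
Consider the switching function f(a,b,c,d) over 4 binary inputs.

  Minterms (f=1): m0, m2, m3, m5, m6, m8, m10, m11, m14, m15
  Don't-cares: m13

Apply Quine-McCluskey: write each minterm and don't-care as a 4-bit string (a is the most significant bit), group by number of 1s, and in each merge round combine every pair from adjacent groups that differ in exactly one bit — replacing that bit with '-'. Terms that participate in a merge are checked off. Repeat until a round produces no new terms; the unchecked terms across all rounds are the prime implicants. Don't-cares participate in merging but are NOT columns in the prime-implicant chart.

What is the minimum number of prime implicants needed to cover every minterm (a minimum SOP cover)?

5

size-2^0 implicants → 0000(✓)  0010(✓)  0011(✓)  0101(✓)  0110(✓)  1000(✓)  1010(✓)  1011(✓)  1101(✓)  1110(✓)  1111(✓)
size-2^1 implicants → -000(✓)  -010(✓)  -011(✓)  -101  -110(✓)  0-10(✓)  00-0(✓)  001-(✓)  1-10(✓)  1-11(✓)  10-0(✓)  101-(✓)  11-1  111-(✓)
size-2^2 implicants → --10  -0-0  -01-  1-1-
Unchecked terms (primes): --10, -0-0, -01-, -101, 1-1-, 11-1
Minterm coverage:
  m0 ⊆ -0-0 [E]
  m2 ⊆ --10,-0-0,-01-
  m3 ⊆ -01- [E]
  m5 ⊆ -101 [E]
  m6 ⊆ --10 [E]
  m8 ⊆ -0-0 [E]
  m10 ⊆ --10,-0-0,-01-,1-1-
  m11 ⊆ -01-,1-1-
  m14 ⊆ --10,1-1-
  m15 ⊆ 1-1-,11-1
E = {--10, -0-0, -01-, -101}
Petrick residual → 1-1-
Cover = cd' + b'd' + b'c + bc'd + ac  |cover|=5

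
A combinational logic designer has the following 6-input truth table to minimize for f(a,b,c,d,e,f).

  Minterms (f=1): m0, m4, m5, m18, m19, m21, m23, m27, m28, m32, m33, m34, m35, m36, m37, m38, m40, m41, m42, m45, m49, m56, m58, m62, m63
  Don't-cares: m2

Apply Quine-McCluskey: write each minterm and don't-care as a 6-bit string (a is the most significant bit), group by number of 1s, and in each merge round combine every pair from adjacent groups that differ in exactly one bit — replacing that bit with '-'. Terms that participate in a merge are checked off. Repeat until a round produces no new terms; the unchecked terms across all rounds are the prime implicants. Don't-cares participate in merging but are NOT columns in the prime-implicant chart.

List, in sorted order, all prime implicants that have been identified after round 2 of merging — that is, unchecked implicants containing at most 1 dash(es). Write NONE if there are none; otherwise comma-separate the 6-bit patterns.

0-0010, 0-0101, 01-011, 010-11, 01001-, 0101-1, 011100, 1-0001, 111-10, 11111-

size-2^0 implicants → 000000(✓)  000010(✓)  000100(✓)  000101(✓)  010010(✓)  010011(✓)  010101(✓)  010111(✓)  011011(✓)  011100  100000(✓)  100001(✓)  100010(✓)  100011(✓)  100100(✓)  100101(✓)  100110(✓)  101000(✓)  101001(✓)  101010(✓)  101101(✓)  110001(✓)  111000(✓)  111010(✓)  111110(✓)  111111(✓)
size-2^1 implicants → -00000(✓)  -00010(✓)  -00100(✓)  -00101(✓)  0-0010  0-0101  000-00(✓)  0000-0(✓)  00010-(✓)  01-011  010-11  01001-  0101-1  1-0001  1-1000(✓)  1-1010(✓)  10-000(✓)  10-001(✓)  10-010(✓)  10-101(✓)  100-00(✓)  100-01(✓)  100-10(✓)  1000-0(✓)  1000-1(✓)  10000-(✓)  10001-(✓)  1001-0(✓)  10010-(✓)  101-01(✓)  1010-0(✓)  10100-(✓)  111-10  1110-0(✓)  11111-
size-2^2 implicants → -00-00  -000-0  -0010-  1-10-0  10--01  10-0-0  10-00-  100--0  100-0-  1000--
Unchecked terms (primes): -00-00, -000-0, -0010-, 0-0010, 0-0101, 01-011, 010-11, 01001-, 0101-1, 011100, 1-0001, 1-10-0, 10--01, 10-0-0, 10-00-, 100--0, 100-0-, 1000--, 111-10, 11111-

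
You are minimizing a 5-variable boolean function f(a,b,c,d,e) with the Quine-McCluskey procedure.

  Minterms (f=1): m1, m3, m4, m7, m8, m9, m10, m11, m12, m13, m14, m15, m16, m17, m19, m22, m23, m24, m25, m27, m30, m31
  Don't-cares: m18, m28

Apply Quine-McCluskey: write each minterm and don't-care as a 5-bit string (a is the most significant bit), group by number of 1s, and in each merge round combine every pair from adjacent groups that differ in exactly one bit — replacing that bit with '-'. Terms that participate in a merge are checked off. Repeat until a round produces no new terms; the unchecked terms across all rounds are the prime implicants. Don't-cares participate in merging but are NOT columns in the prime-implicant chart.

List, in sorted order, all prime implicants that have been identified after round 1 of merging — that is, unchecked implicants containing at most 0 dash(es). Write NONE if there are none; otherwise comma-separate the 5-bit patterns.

Round 0: 00001✓ 00011✓ 00100✓ 00111✓ 01000✓ 01001✓ 01010✓ 01011✓ 01100✓ 01101✓ 01110✓ 01111✓ 10000✓ 10001✓ 10010✓ 10011✓ 10110✓ 10111✓ 11000✓ 11001✓ 11011✓ 11100✓ 11110✓ 11111✓
Round 1: -0001✓ -0011✓ -0111✓ -1000✓ -1001✓ -1011✓ -1100✓ -1110✓ -1111✓ 0-001✓ 0-011✓ 0-100 0-111✓ 00-11✓ 000-1✓ 01-00✓ 01-01✓ 01-10✓ 01-11✓ 010-0✓ 010-1✓ 0100-✓ 0101-✓ 011-0✓ 011-1✓ 0110-✓ 0111-✓ 1-000✓ 1-001✓ 1-011✓ 1-110✓ 1-111✓ 10-10✓ 10-11✓ 100-0✓ 100-1✓ 1000-✓ 1001-✓ 1011-✓ 11-00✓ 11-11✓ 110-1✓ 1100-✓ 111-0✓ 1111-✓
Round 2: --001✓ --011✓ --111✓ -0-11✓ -00-1✓ -1-00 -1-11✓ -10-1✓ -100- -11-0 -111- 0--11✓ 0-0-1✓ 01--0✓ 01--1✓ 01-0-✓ 01-1-✓ 010--✓ 011--✓ 1--11✓ 1-0-1✓ 1-00- 1-11- 10-1- 100--
Round 3: ---11 --0-1 01---
PIs = {---11, --0-1, -1-00, -100-, -11-0, -111-, 0-100, 01---, 1-00-, 1-11-, 10-1-, 100--}

NONE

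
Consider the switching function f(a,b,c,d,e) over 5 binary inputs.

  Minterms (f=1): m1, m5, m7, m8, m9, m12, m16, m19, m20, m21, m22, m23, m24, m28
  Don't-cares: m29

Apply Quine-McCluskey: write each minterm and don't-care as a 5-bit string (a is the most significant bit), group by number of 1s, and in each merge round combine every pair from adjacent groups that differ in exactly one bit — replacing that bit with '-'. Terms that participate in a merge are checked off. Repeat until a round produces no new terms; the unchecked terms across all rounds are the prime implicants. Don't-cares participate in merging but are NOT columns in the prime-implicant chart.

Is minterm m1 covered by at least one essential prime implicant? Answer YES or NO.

NO

size-2^0 implicants → 00001(✓)  00101(✓)  00111(✓)  01000(✓)  01001(✓)  01100(✓)  10000(✓)  10011(✓)  10100(✓)  10101(✓)  10110(✓)  10111(✓)  11000(✓)  11100(✓)  11101(✓)
size-2^1 implicants → -0101(✓)  -0111(✓)  -1000(✓)  -1100(✓)  0-001  00-01  001-1(✓)  01-00(✓)  0100-  1-000(✓)  1-100(✓)  1-101(✓)  10-00(✓)  10-11  101-0(✓)  101-1(✓)  1010-(✓)  1011-(✓)  11-00(✓)  1110-(✓)
size-2^2 implicants → -01-1  -1-00  1--00  1-10-  101--
Unchecked terms (primes): -01-1, -1-00, 0-001, 00-01, 0100-, 1--00, 1-10-, 10-11, 101--
Minterm coverage:
  m1 ⊆ 0-001,00-01
  m5 ⊆ -01-1,00-01
  m7 ⊆ -01-1 [E]
  m8 ⊆ -1-00,0100-
  m9 ⊆ 0-001,0100-
  m12 ⊆ -1-00 [E]
  m16 ⊆ 1--00 [E]
  m19 ⊆ 10-11 [E]
  m20 ⊆ 1--00,1-10-,101--
  m21 ⊆ -01-1,1-10-,101--
  m22 ⊆ 101-- [E]
  m23 ⊆ -01-1,10-11,101--
  m24 ⊆ -1-00,1--00
  m28 ⊆ -1-00,1--00,1-10-
E = {-01-1, -1-00, 1--00, 10-11, 101--}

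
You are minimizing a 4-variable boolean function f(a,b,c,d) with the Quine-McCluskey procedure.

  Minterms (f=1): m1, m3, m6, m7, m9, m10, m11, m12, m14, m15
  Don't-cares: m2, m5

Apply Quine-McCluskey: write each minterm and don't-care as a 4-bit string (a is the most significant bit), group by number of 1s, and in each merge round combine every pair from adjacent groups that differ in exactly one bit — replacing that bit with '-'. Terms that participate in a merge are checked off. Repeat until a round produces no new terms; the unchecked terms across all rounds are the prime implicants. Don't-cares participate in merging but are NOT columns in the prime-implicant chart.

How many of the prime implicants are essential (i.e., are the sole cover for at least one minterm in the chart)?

3

size-2^0 implicants → 0001(✓)  0010(✓)  0011(✓)  0101(✓)  0110(✓)  0111(✓)  1001(✓)  1010(✓)  1011(✓)  1100(✓)  1110(✓)  1111(✓)
size-2^1 implicants → -001(✓)  -010(✓)  -011(✓)  -110(✓)  -111(✓)  0-01(✓)  0-10(✓)  0-11(✓)  00-1(✓)  001-(✓)  01-1(✓)  011-(✓)  1-10(✓)  1-11(✓)  10-1(✓)  101-(✓)  11-0  111-(✓)
size-2^2 implicants → --10(✓)  --11(✓)  -0-1  -01-(✓)  -11-(✓)  0--1  0-1-(✓)  1-1-(✓)
size-2^3 implicants → --1-
Unchecked terms (primes): --1-, -0-1, 0--1, 11-0
Minterm coverage:
  m1 ⊆ -0-1,0--1
  m3 ⊆ --1-,-0-1,0--1
  m6 ⊆ --1- [E]
  m7 ⊆ --1-,0--1
  m9 ⊆ -0-1 [E]
  m10 ⊆ --1- [E]
  m11 ⊆ --1-,-0-1
  m12 ⊆ 11-0 [E]
  m14 ⊆ --1-,11-0
  m15 ⊆ --1- [E]
E = {--1-, -0-1, 11-0}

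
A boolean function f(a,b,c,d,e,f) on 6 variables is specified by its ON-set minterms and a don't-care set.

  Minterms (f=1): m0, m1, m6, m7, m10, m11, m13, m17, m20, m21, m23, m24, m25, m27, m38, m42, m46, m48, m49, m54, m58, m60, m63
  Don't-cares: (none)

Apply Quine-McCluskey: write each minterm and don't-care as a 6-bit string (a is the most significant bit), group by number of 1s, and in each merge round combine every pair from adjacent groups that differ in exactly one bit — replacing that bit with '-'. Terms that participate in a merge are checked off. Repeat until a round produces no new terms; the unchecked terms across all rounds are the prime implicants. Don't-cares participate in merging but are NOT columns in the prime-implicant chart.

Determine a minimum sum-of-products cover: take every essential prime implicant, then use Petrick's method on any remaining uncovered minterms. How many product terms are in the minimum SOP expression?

15

Round 0: 000000✓ 000001✓ 000110✓ 000111✓ 001010✓ 001011✓ 001101 010001✓ 010100✓ 010101✓ 010111✓ 011000✓ 011001✓ 011011✓ 100110✓ 101010✓ 101110✓ 110000✓ 110001✓ 110110✓ 111010✓ 111100 111111
Round 1: -00110 -01010 -10001 0-0001 0-0111 0-1011 00000- 00011- 00101- 01-001 010-01 0101-1 01010- 0110-1 01100- 1-0110 1-1010 10-110 101-10 11000-
PIs = {-00110, -01010, -10001, 0-0001, 0-0111, 0-1011, 00000-, 00011-, 00101-, 001101, 01-001, 010-01, 0101-1, 01010-, 0110-1, 01100-, 1-0110, 1-1010, 10-110, 101-10, 11000-, 111100, 111111}
Coverage chart:
  m0: 00000- ←essential
  m1: 0-0001,00000-
  m6: -00110,00011-
  m7: 0-0111,00011-
  m10: -01010,00101-
  m11: 0-1011,00101-
  m13: 001101 ←essential
  m17: -10001,0-0001,01-001,010-01
  m20: 01010- ←essential
  m21: 010-01,0101-1,01010-
  m23: 0-0111,0101-1
  m24: 01100- ←essential
  m25: 01-001,0110-1,01100-
  m27: 0-1011,0110-1
  m38: -00110,1-0110,10-110
  m42: -01010,1-1010,101-10
  m46: 10-110,101-10
  m48: 11000- ←essential
  m49: -10001,11000-
  m54: 1-0110 ←essential
  m58: 1-1010 ←essential
  m60: 111100 ←essential
  m63: 111111 ←essential
Essential: 00000-, 001101, 01010-, 01100-, 1-0110, 1-1010, 11000-, 111100, 111111
Petrick residual → -00110, -01010, -10001, 0-0111, 0-1011, 10-110
Min cover (15 terms): b'c'def' + b'cd'ef' + bc'd'e'f + a'c'def + a'cd'ef + a'b'c'd'e' + a'b'cde'f + a'bc'de' + a'bcd'e' + ac'def' + acd'ef' + ab'def' + abc'd'e' + abcde'f' + abcdef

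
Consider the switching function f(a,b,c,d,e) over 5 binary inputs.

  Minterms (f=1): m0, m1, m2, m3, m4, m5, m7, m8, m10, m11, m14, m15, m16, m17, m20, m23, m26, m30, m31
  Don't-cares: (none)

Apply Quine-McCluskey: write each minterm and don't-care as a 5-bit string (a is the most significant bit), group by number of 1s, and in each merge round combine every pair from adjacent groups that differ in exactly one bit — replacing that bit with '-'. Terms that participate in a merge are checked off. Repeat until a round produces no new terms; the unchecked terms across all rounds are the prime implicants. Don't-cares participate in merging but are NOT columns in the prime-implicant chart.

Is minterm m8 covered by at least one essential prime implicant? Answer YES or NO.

YES

Round 0: 00000✓ 00001✓ 00010✓ 00011✓ 00100✓ 00101✓ 00111✓ 01000✓ 01010✓ 01011✓ 01110✓ 01111✓ 10000✓ 10001✓ 10100✓ 10111✓ 11010✓ 11110✓ 11111✓
Round 1: -0000✓ -0001✓ -0100✓ -0111✓ -1010✓ -1110✓ -1111✓ 0-000✓ 0-010✓ 0-011✓ 0-111✓ 00-00✓ 00-01✓ 00-11✓ 000-0✓ 000-1✓ 0000-✓ 0001-✓ 001-1✓ 0010-✓ 01-10✓ 01-11✓ 010-0✓ 0101-✓ 0111-✓ 1-111✓ 10-00✓ 1000-✓ 11-10✓ 1111-✓
Round 2: --111 -0-00 -000- -1-10 -111- 0--11 0-0-0 0-01- 00--1 00-0- 000-- 01-1-
PIs = {--111, -0-00, -000-, -1-10, -111-, 0--11, 0-0-0, 0-01-, 00--1, 00-0-, 000--, 01-1-}
Coverage chart:
  m0: -0-00,-000-,0-0-0,00-0-,000--
  m1: -000-,00--1,00-0-,000--
  m2: 0-0-0,0-01-,000--
  m3: 0--11,0-01-,00--1,000--
  m4: -0-00,00-0-
  m5: 00--1,00-0-
  m7: --111,0--11,00--1
  m8: 0-0-0 ←essential
  m10: -1-10,0-0-0,0-01-,01-1-
  m11: 0--11,0-01-,01-1-
  m14: -1-10,-111-,01-1-
  m15: --111,-111-,0--11,01-1-
  m16: -0-00,-000-
  m17: -000- ←essential
  m20: -0-00 ←essential
  m23: --111 ←essential
  m26: -1-10 ←essential
  m30: -1-10,-111-
  m31: --111,-111-
Essential: --111, -0-00, -000-, -1-10, 0-0-0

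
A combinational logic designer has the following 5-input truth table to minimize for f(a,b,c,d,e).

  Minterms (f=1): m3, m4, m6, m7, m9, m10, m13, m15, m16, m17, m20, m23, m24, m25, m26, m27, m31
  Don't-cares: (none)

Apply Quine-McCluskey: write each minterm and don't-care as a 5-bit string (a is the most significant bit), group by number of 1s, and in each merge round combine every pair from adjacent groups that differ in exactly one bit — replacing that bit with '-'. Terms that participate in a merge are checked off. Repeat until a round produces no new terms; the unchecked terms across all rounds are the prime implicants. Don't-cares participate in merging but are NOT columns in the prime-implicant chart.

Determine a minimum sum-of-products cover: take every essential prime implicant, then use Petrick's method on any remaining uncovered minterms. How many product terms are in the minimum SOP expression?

size-2^0 implicants → 00011(✓)  00100(✓)  00110(✓)  00111(✓)  01001(✓)  01010(✓)  01101(✓)  01111(✓)  10000(✓)  10001(✓)  10100(✓)  10111(✓)  11000(✓)  11001(✓)  11010(✓)  11011(✓)  11111(✓)
size-2^1 implicants → -0100  -0111(✓)  -1001  -1010  -1111(✓)  0-111(✓)  00-11  001-0  0011-  01-01  011-1  1-000(✓)  1-001(✓)  1-111(✓)  10-00  1000-(✓)  11-11  110-0(✓)  110-1(✓)  1100-(✓)  1101-(✓)
size-2^2 implicants → --111  1-00-  110--
Unchecked terms (primes): --111, -0100, -1001, -1010, 00-11, 001-0, 0011-, 01-01, 011-1, 1-00-, 10-00, 11-11, 110--
Minterm coverage:
  m3 ⊆ 00-11 [E]
  m4 ⊆ -0100,001-0
  m6 ⊆ 001-0,0011-
  m7 ⊆ --111,00-11,0011-
  m9 ⊆ -1001,01-01
  m10 ⊆ -1010 [E]
  m13 ⊆ 01-01,011-1
  m15 ⊆ --111,011-1
  m16 ⊆ 1-00-,10-00
  m17 ⊆ 1-00- [E]
  m20 ⊆ -0100,10-00
  m23 ⊆ --111 [E]
  m24 ⊆ 1-00-,110--
  m25 ⊆ -1001,1-00-,110--
  m26 ⊆ -1010,110--
  m27 ⊆ 11-11,110--
  m31 ⊆ --111,11-11
E = {--111, -1010, 00-11, 1-00-}
Petrick residual → -0100, 001-0, 01-01, 11-11
Cover = cde + b'cd'e' + bc'de' + a'b'de + a'b'ce' + a'bd'e + ac'd' + abde  |cover|=8

8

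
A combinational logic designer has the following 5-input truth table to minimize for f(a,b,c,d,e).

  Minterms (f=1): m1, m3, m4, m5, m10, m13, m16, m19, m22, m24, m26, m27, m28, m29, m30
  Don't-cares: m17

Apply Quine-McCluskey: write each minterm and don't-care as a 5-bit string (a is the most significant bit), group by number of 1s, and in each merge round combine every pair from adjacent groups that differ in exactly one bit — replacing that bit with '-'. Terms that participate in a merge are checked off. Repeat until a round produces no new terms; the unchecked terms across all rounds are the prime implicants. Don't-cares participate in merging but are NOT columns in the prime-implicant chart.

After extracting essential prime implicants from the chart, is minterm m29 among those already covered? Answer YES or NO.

NO

size-2^0 implicants → 00001(✓)  00011(✓)  00100(✓)  00101(✓)  01010(✓)  01101(✓)  10000(✓)  10001(✓)  10011(✓)  10110(✓)  11000(✓)  11010(✓)  11011(✓)  11100(✓)  11101(✓)  11110(✓)
size-2^1 implicants → -0001(✓)  -0011(✓)  -1010  -1101  0-101  00-01  000-1(✓)  0010-  1-000  1-011  1-110  100-1(✓)  1000-  11-00(✓)  11-10(✓)  110-0(✓)  1101-  111-0(✓)  1110-
size-2^2 implicants → -00-1  11--0
Unchecked terms (primes): -00-1, -1010, -1101, 0-101, 00-01, 0010-, 1-000, 1-011, 1-110, 1000-, 11--0, 1101-, 1110-
Minterm coverage:
  m1 ⊆ -00-1,00-01
  m3 ⊆ -00-1 [E]
  m4 ⊆ 0010- [E]
  m5 ⊆ 0-101,00-01,0010-
  m10 ⊆ -1010 [E]
  m13 ⊆ -1101,0-101
  m16 ⊆ 1-000,1000-
  m19 ⊆ -00-1,1-011
  m22 ⊆ 1-110 [E]
  m24 ⊆ 1-000,11--0
  m26 ⊆ -1010,11--0,1101-
  m27 ⊆ 1-011,1101-
  m28 ⊆ 11--0,1110-
  m29 ⊆ -1101,1110-
  m30 ⊆ 1-110,11--0
E = {-00-1, -1010, 0010-, 1-110}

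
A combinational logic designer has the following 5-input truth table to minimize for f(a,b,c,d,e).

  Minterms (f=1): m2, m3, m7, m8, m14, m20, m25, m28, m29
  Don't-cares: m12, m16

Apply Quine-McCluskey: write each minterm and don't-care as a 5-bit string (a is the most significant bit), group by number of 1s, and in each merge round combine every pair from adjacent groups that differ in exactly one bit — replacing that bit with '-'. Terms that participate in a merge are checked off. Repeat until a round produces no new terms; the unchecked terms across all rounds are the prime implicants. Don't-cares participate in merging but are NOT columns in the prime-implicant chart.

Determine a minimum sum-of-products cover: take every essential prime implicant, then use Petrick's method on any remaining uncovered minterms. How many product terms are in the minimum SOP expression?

6

Round 0: 00010✓ 00011✓ 00111✓ 01000✓ 01100✓ 01110✓ 10000✓ 10100✓ 11001✓ 11100✓ 11101✓
Round 1: -1100 00-11 0001- 01-00 011-0 1-100 10-00 11-01 1110-
PIs = {-1100, 00-11, 0001-, 01-00, 011-0, 1-100, 10-00, 11-01, 1110-}
Coverage chart:
  m2: 0001- ←essential
  m3: 00-11,0001-
  m7: 00-11 ←essential
  m8: 01-00 ←essential
  m14: 011-0 ←essential
  m20: 1-100,10-00
  m25: 11-01 ←essential
  m28: -1100,1-100,1110-
  m29: 11-01,1110-
Essential: 00-11, 0001-, 01-00, 011-0, 11-01
Petrick residual → 1-100
Min cover (6 terms): a'b'de + a'b'c'd + a'bd'e' + a'bce' + acd'e' + abd'e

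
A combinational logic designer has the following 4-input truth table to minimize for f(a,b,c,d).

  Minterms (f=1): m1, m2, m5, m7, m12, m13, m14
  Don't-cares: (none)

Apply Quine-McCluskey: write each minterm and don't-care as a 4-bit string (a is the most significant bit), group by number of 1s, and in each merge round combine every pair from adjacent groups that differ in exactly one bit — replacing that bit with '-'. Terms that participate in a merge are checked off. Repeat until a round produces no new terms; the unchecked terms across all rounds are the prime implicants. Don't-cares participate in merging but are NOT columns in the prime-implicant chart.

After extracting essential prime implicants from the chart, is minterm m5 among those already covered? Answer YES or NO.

YES

Round 0: 0001✓ 0010 0101✓ 0111✓ 1100✓ 1101✓ 1110✓
Round 1: -101 0-01 01-1 11-0 110-
PIs = {-101, 0-01, 0010, 01-1, 11-0, 110-}
Coverage chart:
  m1: 0-01 ←essential
  m2: 0010 ←essential
  m5: -101,0-01,01-1
  m7: 01-1 ←essential
  m12: 11-0,110-
  m13: -101,110-
  m14: 11-0 ←essential
Essential: 0-01, 0010, 01-1, 11-0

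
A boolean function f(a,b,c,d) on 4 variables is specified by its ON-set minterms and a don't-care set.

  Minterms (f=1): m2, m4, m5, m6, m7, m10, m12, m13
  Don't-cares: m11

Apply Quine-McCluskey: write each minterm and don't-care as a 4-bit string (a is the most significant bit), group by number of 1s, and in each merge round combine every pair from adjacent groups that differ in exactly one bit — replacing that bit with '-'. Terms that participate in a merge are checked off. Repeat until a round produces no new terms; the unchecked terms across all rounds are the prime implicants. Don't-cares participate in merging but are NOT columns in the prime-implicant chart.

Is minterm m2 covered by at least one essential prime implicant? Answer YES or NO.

size-2^0 implicants → 0010(✓)  0100(✓)  0101(✓)  0110(✓)  0111(✓)  1010(✓)  1011(✓)  1100(✓)  1101(✓)
size-2^1 implicants → -010  -100(✓)  -101(✓)  0-10  01-0(✓)  01-1(✓)  010-(✓)  011-(✓)  101-  110-(✓)
size-2^2 implicants → -10-  01--
Unchecked terms (primes): -010, -10-, 0-10, 01--, 101-
Minterm coverage:
  m2 ⊆ -010,0-10
  m4 ⊆ -10-,01--
  m5 ⊆ -10-,01--
  m6 ⊆ 0-10,01--
  m7 ⊆ 01-- [E]
  m10 ⊆ -010,101-
  m12 ⊆ -10- [E]
  m13 ⊆ -10- [E]
E = {-10-, 01--}

NO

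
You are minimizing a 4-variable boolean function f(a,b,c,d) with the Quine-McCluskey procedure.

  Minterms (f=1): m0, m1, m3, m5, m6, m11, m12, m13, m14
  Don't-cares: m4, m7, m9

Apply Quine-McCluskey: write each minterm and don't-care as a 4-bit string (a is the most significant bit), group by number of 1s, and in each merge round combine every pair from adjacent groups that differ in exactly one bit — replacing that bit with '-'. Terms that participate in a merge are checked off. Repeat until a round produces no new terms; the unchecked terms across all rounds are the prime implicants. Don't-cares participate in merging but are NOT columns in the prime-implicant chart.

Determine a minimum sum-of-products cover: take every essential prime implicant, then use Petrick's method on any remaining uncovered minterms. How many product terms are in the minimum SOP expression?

4

Round 0: 0000✓ 0001✓ 0011✓ 0100✓ 0101✓ 0110✓ 0111✓ 1001✓ 1011✓ 1100✓ 1101✓ 1110✓
Round 1: -001✓ -011✓ -100✓ -101✓ -110✓ 0-00✓ 0-01✓ 0-11✓ 00-1✓ 000-✓ 01-0✓ 01-1✓ 010-✓ 011-✓ 1-01✓ 10-1✓ 11-0✓ 110-✓
Round 2: --01 -0-1 -1-0 -10- 0--1 0-0- 01--
PIs = {--01, -0-1, -1-0, -10-, 0--1, 0-0-, 01--}
Coverage chart:
  m0: 0-0- ←essential
  m1: --01,-0-1,0--1,0-0-
  m3: -0-1,0--1
  m5: --01,-10-,0--1,0-0-,01--
  m6: -1-0,01--
  m11: -0-1 ←essential
  m12: -1-0,-10-
  m13: --01,-10-
  m14: -1-0 ←essential
Essential: -0-1, -1-0, 0-0-
Petrick residual → --01
Min cover (4 terms): c'd + b'd + bd' + a'c'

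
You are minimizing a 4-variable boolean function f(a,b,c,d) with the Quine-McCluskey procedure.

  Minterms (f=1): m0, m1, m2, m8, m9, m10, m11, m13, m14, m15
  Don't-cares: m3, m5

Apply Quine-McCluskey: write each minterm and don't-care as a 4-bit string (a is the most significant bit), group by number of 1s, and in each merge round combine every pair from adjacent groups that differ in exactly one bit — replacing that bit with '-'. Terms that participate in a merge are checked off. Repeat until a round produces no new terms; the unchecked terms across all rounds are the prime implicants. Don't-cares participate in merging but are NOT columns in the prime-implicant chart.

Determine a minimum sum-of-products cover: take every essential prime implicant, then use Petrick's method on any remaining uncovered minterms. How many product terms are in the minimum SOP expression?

Round 0: 0000✓ 0001✓ 0010✓ 0011✓ 0101✓ 1000✓ 1001✓ 1010✓ 1011✓ 1101✓ 1110✓ 1111✓
Round 1: -000✓ -001✓ -010✓ -011✓ -101✓ 0-01✓ 00-0✓ 00-1✓ 000-✓ 001-✓ 1-01✓ 1-10✓ 1-11✓ 10-0✓ 10-1✓ 100-✓ 101-✓ 11-1✓ 111-✓
Round 2: --01 -0-0✓ -0-1✓ -00-✓ -01-✓ 00--✓ 1--1 1-1- 10--✓
Round 3: -0--
PIs = {--01, -0--, 1--1, 1-1-}
Coverage chart:
  m0: -0-- ←essential
  m1: --01,-0--
  m2: -0-- ←essential
  m8: -0-- ←essential
  m9: --01,-0--,1--1
  m10: -0--,1-1-
  m11: -0--,1--1,1-1-
  m13: --01,1--1
  m14: 1-1- ←essential
  m15: 1--1,1-1-
Essential: -0--, 1-1-
Petrick residual → --01
Min cover (3 terms): c'd + b' + ac

3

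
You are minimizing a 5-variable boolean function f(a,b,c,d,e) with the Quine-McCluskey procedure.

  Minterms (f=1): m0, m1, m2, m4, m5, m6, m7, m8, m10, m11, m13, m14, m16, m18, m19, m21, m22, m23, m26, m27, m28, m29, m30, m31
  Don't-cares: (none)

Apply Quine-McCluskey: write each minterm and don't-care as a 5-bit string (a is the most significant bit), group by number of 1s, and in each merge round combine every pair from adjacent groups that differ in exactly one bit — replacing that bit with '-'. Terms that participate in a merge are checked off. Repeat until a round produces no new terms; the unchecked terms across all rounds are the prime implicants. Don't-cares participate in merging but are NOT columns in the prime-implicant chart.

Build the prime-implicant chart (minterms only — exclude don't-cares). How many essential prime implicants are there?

8

size-2^0 implicants → 00000(✓)  00001(✓)  00010(✓)  00100(✓)  00101(✓)  00110(✓)  00111(✓)  01000(✓)  01010(✓)  01011(✓)  01101(✓)  01110(✓)  10000(✓)  10010(✓)  10011(✓)  10101(✓)  10110(✓)  10111(✓)  11010(✓)  11011(✓)  11100(✓)  11101(✓)  11110(✓)  11111(✓)
size-2^1 implicants → -0000(✓)  -0010(✓)  -0101(✓)  -0110(✓)  -0111(✓)  -1010(✓)  -1011(✓)  -1101(✓)  -1110(✓)  0-000(✓)  0-010(✓)  0-101(✓)  0-110(✓)  00-00(✓)  00-01(✓)  00-10(✓)  000-0(✓)  0000-(✓)  001-0(✓)  001-1(✓)  0010-(✓)  0011-(✓)  01-10(✓)  010-0(✓)  0101-(✓)  1-010(✓)  1-011(✓)  1-101(✓)  1-110(✓)  1-111(✓)  10-10(✓)  10-11(✓)  100-0(✓)  1001-(✓)  101-1(✓)  1011-(✓)  11-10(✓)  11-11(✓)  1101-(✓)  111-0(✓)  111-1(✓)  1110-(✓)  1111-(✓)
size-2^2 implicants → --010(✓)  --101  --110(✓)  -0-10(✓)  -00-0  -01-1  -011-  -1-10(✓)  -101-  0--10(✓)  0-0-0  00--0  00-0-  001--  1--10(✓)  1--11(✓)  1-01-(✓)  1-1-1  1-11-(✓)  10-1-(✓)  11-1-(✓)  111--
size-2^3 implicants → ---10  1--1-
Unchecked terms (primes): ---10, --101, -00-0, -01-1, -011-, -101-, 0-0-0, 00--0, 00-0-, 001--, 1--1-, 1-1-1, 111--
Minterm coverage:
  m0 ⊆ -00-0,0-0-0,00--0,00-0-
  m1 ⊆ 00-0- [E]
  m2 ⊆ ---10,-00-0,0-0-0,00--0
  m4 ⊆ 00--0,00-0-,001--
  m5 ⊆ --101,-01-1,00-0-,001--
  m6 ⊆ ---10,-011-,00--0,001--
  m7 ⊆ -01-1,-011-,001--
  m8 ⊆ 0-0-0 [E]
  m10 ⊆ ---10,-101-,0-0-0
  m11 ⊆ -101- [E]
  m13 ⊆ --101 [E]
  m14 ⊆ ---10 [E]
  m16 ⊆ -00-0 [E]
  m18 ⊆ ---10,-00-0,1--1-
  m19 ⊆ 1--1- [E]
  m21 ⊆ --101,-01-1,1-1-1
  m22 ⊆ ---10,-011-,1--1-
  m23 ⊆ -01-1,-011-,1--1-,1-1-1
  m26 ⊆ ---10,-101-,1--1-
  m27 ⊆ -101-,1--1-
  m28 ⊆ 111-- [E]
  m29 ⊆ --101,1-1-1,111--
  m30 ⊆ ---10,1--1-,111--
  m31 ⊆ 1--1-,1-1-1,111--
E = {---10, --101, -00-0, -101-, 0-0-0, 00-0-, 1--1-, 111--}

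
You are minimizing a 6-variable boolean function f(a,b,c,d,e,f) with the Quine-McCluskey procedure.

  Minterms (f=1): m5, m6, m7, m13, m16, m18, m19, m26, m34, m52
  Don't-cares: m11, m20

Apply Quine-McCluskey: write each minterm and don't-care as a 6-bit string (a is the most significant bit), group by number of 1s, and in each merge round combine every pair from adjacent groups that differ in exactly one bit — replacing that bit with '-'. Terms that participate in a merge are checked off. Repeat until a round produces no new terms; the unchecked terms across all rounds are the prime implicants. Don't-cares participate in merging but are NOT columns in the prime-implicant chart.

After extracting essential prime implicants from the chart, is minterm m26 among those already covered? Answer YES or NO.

[col 0] 000101*, 000110*, 000111*, 001011, 001101*, 010000*, 010010*, 010011*, 010100*, 011010*, 100010, 110100*
[col 1] -10100, 00-101, 0001-1, 00011-, 01-010, 010-00, 0100-0, 01001-
Prime implicants: -10100, 00-101, 0001-1, 00011-, 001011, 01-010, 010-00, 0100-0, 01001-, 100010
PI chart (minterm → PIs covering it):
  5 | 00-101,0001-1
  6 | 00011-  (sole → essential)
  7 | 0001-1,00011-
  13 | 00-101  (sole → essential)
  16 | 010-00,0100-0
  18 | 01-010,0100-0,01001-
  19 | 01001-  (sole → essential)
  26 | 01-010  (sole → essential)
  34 | 100010  (sole → essential)
  52 | -10100  (sole → essential)
Essential prime implicants: -10100, 00-101, 00011-, 01-010, 01001-, 100010

YES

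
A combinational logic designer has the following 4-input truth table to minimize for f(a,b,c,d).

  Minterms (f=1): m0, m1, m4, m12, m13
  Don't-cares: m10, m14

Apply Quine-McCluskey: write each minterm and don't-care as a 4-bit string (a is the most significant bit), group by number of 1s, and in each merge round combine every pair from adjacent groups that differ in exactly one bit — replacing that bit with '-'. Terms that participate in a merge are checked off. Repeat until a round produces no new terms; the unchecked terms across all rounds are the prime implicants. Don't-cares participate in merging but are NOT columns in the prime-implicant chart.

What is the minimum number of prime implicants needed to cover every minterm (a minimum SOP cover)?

3

size-2^0 implicants → 0000(✓)  0001(✓)  0100(✓)  1010(✓)  1100(✓)  1101(✓)  1110(✓)
size-2^1 implicants → -100  0-00  000-  1-10  11-0  110-
Unchecked terms (primes): -100, 0-00, 000-, 1-10, 11-0, 110-
Minterm coverage:
  m0 ⊆ 0-00,000-
  m1 ⊆ 000- [E]
  m4 ⊆ -100,0-00
  m12 ⊆ -100,11-0,110-
  m13 ⊆ 110- [E]
E = {000-, 110-}
Petrick residual → -100
Cover = bc'd' + a'b'c' + abc'  |cover|=3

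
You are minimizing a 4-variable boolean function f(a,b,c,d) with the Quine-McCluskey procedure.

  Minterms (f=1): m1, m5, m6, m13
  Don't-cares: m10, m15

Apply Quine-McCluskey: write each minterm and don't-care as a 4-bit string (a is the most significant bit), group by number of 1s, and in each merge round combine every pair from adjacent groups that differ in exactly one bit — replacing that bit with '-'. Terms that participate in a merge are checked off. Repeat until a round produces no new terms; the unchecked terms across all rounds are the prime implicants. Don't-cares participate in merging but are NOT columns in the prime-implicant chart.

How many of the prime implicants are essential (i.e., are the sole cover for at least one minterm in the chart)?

2

size-2^0 implicants → 0001(✓)  0101(✓)  0110  1010  1101(✓)  1111(✓)
size-2^1 implicants → -101  0-01  11-1
Unchecked terms (primes): -101, 0-01, 0110, 1010, 11-1
Minterm coverage:
  m1 ⊆ 0-01 [E]
  m5 ⊆ -101,0-01
  m6 ⊆ 0110 [E]
  m13 ⊆ -101,11-1
E = {0-01, 0110}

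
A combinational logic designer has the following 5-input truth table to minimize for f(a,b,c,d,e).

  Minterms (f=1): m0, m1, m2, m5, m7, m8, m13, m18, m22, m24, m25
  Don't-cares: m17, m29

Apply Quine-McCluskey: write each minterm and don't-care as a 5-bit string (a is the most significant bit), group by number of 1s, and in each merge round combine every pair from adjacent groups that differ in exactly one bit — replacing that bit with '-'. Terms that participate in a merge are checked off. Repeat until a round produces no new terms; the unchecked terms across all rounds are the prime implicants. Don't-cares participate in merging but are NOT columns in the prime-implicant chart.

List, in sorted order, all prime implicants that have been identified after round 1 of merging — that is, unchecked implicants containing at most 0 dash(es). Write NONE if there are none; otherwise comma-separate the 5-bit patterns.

NONE

size-2^0 implicants → 00000(✓)  00001(✓)  00010(✓)  00101(✓)  00111(✓)  01000(✓)  01101(✓)  10001(✓)  10010(✓)  10110(✓)  11000(✓)  11001(✓)  11101(✓)
size-2^1 implicants → -0001  -0010  -1000  -1101  0-000  0-101  00-01  000-0  0000-  001-1  1-001  10-10  11-01  1100-
Unchecked terms (primes): -0001, -0010, -1000, -1101, 0-000, 0-101, 00-01, 000-0, 0000-, 001-1, 1-001, 10-10, 11-01, 1100-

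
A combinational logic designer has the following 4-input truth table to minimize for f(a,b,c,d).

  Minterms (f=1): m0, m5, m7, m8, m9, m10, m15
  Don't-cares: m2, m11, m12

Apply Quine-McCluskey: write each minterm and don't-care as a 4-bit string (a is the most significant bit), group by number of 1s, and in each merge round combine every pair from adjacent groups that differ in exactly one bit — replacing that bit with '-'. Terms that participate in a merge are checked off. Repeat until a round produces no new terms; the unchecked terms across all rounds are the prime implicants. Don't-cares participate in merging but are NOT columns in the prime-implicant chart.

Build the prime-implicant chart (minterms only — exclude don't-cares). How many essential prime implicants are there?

3

[col 0] 0000*, 0010*, 0101*, 0111*, 1000*, 1001*, 1010*, 1011*, 1100*, 1111*
[col 1] -000*, -010*, -111, 00-0*, 01-1, 1-00, 1-11, 10-0*, 10-1*, 100-*, 101-*
[col 2] -0-0, 10--
Prime implicants: -0-0, -111, 01-1, 1-00, 1-11, 10--
PI chart (minterm → PIs covering it):
  0 | -0-0  (sole → essential)
  5 | 01-1  (sole → essential)
  7 | -111,01-1
  8 | -0-0,1-00,10--
  9 | 10--  (sole → essential)
  10 | -0-0,10--
  15 | -111,1-11
Essential prime implicants: -0-0, 01-1, 10--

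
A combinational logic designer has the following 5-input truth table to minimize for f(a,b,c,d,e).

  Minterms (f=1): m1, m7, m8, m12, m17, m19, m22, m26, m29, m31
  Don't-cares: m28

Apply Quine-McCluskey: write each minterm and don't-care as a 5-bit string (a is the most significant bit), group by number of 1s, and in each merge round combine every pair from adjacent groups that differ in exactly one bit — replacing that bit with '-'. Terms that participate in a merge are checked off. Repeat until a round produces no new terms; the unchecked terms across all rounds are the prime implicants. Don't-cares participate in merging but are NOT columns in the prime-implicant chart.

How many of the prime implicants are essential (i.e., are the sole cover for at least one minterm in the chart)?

7

size-2^0 implicants → 00001(✓)  00111  01000(✓)  01100(✓)  10001(✓)  10011(✓)  10110  11010  11100(✓)  11101(✓)  11111(✓)
size-2^1 implicants → -0001  -1100  01-00  100-1  111-1  1110-
Unchecked terms (primes): -0001, -1100, 00111, 01-00, 100-1, 10110, 11010, 111-1, 1110-
Minterm coverage:
  m1 ⊆ -0001 [E]
  m7 ⊆ 00111 [E]
  m8 ⊆ 01-00 [E]
  m12 ⊆ -1100,01-00
  m17 ⊆ -0001,100-1
  m19 ⊆ 100-1 [E]
  m22 ⊆ 10110 [E]
  m26 ⊆ 11010 [E]
  m29 ⊆ 111-1,1110-
  m31 ⊆ 111-1 [E]
E = {-0001, 00111, 01-00, 100-1, 10110, 11010, 111-1}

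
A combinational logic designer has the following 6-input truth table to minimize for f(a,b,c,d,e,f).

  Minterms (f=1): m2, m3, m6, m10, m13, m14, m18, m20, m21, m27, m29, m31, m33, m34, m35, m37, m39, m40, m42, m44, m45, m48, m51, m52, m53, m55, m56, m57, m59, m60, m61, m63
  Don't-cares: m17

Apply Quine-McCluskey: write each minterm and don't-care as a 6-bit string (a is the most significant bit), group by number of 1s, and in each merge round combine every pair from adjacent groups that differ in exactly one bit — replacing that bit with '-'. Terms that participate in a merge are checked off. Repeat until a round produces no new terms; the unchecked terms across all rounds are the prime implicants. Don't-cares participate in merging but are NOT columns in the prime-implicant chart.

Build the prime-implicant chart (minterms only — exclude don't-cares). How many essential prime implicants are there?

size-2^0 implicants → 000010(✓)  000011(✓)  000110(✓)  001010(✓)  001101(✓)  001110(✓)  010001(✓)  010010(✓)  010100(✓)  010101(✓)  011011(✓)  011101(✓)  011111(✓)  100001(✓)  100010(✓)  100011(✓)  100101(✓)  100111(✓)  101000(✓)  101010(✓)  101100(✓)  101101(✓)  110000(✓)  110011(✓)  110100(✓)  110101(✓)  110111(✓)  111000(✓)  111001(✓)  111011(✓)  111100(✓)  111101(✓)  111111(✓)
size-2^1 implicants → -00010(✓)  -00011(✓)  -01010(✓)  -01101(✓)  -10100(✓)  -10101(✓)  -11011(✓)  -11101(✓)  -11111(✓)  0-0010  0-1101(✓)  00-010(✓)  00-110(✓)  000-10(✓)  00001-(✓)  001-10(✓)  01-101(✓)  010-01  01010-(✓)  011-11(✓)  0111-1(✓)  1-0011(✓)  1-0101(✓)  1-0111(✓)  1-1000(✓)  1-1100(✓)  1-1101(✓)  10-010(✓)  10-101(✓)  100-01(✓)  100-11(✓)  1000-1(✓)  10001-(✓)  1001-1(✓)  101-00(✓)  1010-0  10110-(✓)  11-000(✓)  11-011(✓)  11-100(✓)  11-101(✓)  11-111(✓)  110-00(✓)  110-11(✓)  1101-1(✓)  11010-(✓)  111-00(✓)  111-01(✓)  111-11(✓)  1110-1(✓)  11100-(✓)  1111-1(✓)  11110-(✓)
size-2^2 implicants → --1101  -0-010  -0001-  -1-101  -1010-  -11-11  -111-1  00--10  1--101  1-0-11  1-01-1  1-1-00  1-110-  100--1  11--00  11--11  11-1-1  11-10-  111--1  111-0-
Unchecked terms (primes): --1101, -0-010, -0001-, -1-101, -1010-, -11-11, -111-1, 0-0010, 00--10, 010-01, 1--101, 1-0-11, 1-01-1, 1-1-00, 1-110-, 100--1, 1010-0, 11--00, 11--11, 11-1-1, 11-10-, 111--1, 111-0-
Minterm coverage:
  m2 ⊆ -0-010,-0001-,0-0010,00--10
  m3 ⊆ -0001- [E]
  m6 ⊆ 00--10 [E]
  m10 ⊆ -0-010,00--10
  m13 ⊆ --1101 [E]
  m14 ⊆ 00--10 [E]
  m18 ⊆ 0-0010 [E]
  m20 ⊆ -1010- [E]
  m21 ⊆ -1-101,-1010-,010-01
  m27 ⊆ -11-11 [E]
  m29 ⊆ --1101,-1-101,-111-1
  m31 ⊆ -11-11,-111-1
  m33 ⊆ 100--1 [E]
  m34 ⊆ -0-010,-0001-
  m35 ⊆ -0001-,1-0-11,100--1
  m37 ⊆ 1--101,1-01-1,100--1
  m39 ⊆ 1-0-11,1-01-1,100--1
  m40 ⊆ 1-1-00,1010-0
  m42 ⊆ -0-010,1010-0
  m44 ⊆ 1-1-00,1-110-
  m45 ⊆ --1101,1--101,1-110-
  m48 ⊆ 11--00 [E]
  m51 ⊆ 1-0-11,11--11
  m52 ⊆ -1010-,11--00,11-10-
  m53 ⊆ -1-101,-1010-,1--101,1-01-1,11-1-1,11-10-
  m55 ⊆ 1-0-11,1-01-1,11--11,11-1-1
  m56 ⊆ 1-1-00,11--00,111-0-
  m57 ⊆ 111--1,111-0-
  m59 ⊆ -11-11,11--11,111--1
  m60 ⊆ 1-1-00,1-110-,11--00,11-10-,111-0-
  m61 ⊆ --1101,-1-101,-111-1,1--101,1-110-,11-1-1,11-10-,111--1,111-0-
  m63 ⊆ -11-11,-111-1,11--11,11-1-1,111--1
E = {--1101, -0001-, -1010-, -11-11, 0-0010, 00--10, 100--1, 11--00}

8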